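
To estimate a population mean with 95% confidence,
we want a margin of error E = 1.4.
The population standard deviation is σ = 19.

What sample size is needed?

z_0.025 = 1.960
n = (z×σ/E)² = (1.960×19/1.4)²
n = 707.5600
Round up: n = 708

Answer: n = 708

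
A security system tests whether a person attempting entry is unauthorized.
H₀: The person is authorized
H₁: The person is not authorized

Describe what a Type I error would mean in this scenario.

Answer: Denying entry to an authorized person

Derivation:
A Type I error (probability α) occurs when we reject a true H₀.
A Type II error (probability β) occurs when we fail to reject a false H₀.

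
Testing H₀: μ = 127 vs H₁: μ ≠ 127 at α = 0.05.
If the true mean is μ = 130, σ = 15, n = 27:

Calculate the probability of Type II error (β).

SE = σ/√n = 15/√27 = 2.8868
Critical values: μ₀ ± z_0.025×SE = 127 ± 1.960×2.8868
Acceptance region: (121.3419, 132.6581)
Under H₁ (μ = 130): z_high = (132.6581 - 130)/2.8868 = 0.9208, z_low = (121.3419 - 130)/2.8868 = -2.9992
β = P(not reject | H₁) = Φ(0.9208) - Φ(-2.9992) ≈ 0.8201

Answer: β ≈ 0.8201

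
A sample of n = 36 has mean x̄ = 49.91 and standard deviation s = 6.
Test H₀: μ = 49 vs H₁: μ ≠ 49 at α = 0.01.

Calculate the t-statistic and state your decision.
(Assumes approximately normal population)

Answer: t = 0.9100, fail to reject H₀

Derivation:
df = n - 1 = 35
SE = s/√n = 6/√36 = 1.0000
t = (x̄ - μ₀)/SE = (49.91 - 49)/1.0000 = 0.9100
Critical value: t_{0.005,35} = ±2.724
p-value ≈ 0.3690
Decision: fail to reject H₀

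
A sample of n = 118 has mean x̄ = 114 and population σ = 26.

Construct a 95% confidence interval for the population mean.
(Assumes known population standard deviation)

Confidence level: 95%, α = 0.05
z_0.025 = 1.960
SE = σ/√n = 26/√118 = 2.3935
Margin of error = 1.960 × 2.3935 = 4.6913
CI: x̄ ± margin = 114 ± 4.6913
CI: (109.3087, 118.6913)

Answer: (109.3087, 118.6913)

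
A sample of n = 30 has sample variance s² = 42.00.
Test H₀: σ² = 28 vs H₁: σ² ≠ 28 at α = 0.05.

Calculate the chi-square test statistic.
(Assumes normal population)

Answer: χ² = 43.5000, fail to reject H₀

Derivation:
df = n - 1 = 29
χ² = (n-1)s²/σ₀² = 29×42.00/28 = 43.5000
Critical values: χ²_{0.975,29} = 16.047, χ²_{0.025,29} = 45.722
Rejection region: χ² < 16.047 or χ² > 45.722
Decision: fail to reject H₀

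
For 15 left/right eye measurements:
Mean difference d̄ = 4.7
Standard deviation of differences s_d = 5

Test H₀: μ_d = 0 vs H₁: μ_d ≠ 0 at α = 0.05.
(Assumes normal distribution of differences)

df = n - 1 = 14
SE = s_d/√n = 5/√15 = 1.2910
t = d̄/SE = 4.7/1.2910 = 3.6406
Critical value: t_{0.025,14} = ±2.145
p-value ≈ 0.0027
Decision: reject H₀

Answer: t = 3.6406, reject H₀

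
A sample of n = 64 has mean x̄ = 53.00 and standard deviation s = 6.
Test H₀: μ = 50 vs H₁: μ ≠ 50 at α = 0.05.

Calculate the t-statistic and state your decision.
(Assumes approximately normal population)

df = n - 1 = 63
SE = s/√n = 6/√64 = 0.7500
t = (x̄ - μ₀)/SE = (53.00 - 50)/0.7500 = 4.0000
Critical value: t_{0.025,63} = ±1.998
p-value ≈ 0.0002
Decision: reject H₀

Answer: t = 4.0000, reject H₀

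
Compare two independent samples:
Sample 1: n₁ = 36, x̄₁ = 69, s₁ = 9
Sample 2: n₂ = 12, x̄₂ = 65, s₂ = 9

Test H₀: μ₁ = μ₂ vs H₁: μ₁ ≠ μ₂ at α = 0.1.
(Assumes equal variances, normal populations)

Pooled variance: s²_p = [35×9² + 11×9²]/(46) = 81.0000
s_p = 9.0000
SE = s_p×√(1/n₁ + 1/n₂) = 9.0000×√(1/36 + 1/12) = 3.0000
t = (x̄₁ - x̄₂)/SE = (69 - 65)/3.0000 = 1.3333
df = 46, t-critical = ±1.679
Decision: fail to reject H₀

Answer: t = 1.3333, fail to reject H₀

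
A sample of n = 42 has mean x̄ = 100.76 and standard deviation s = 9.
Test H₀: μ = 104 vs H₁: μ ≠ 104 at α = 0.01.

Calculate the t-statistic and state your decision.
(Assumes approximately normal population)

df = n - 1 = 41
SE = s/√n = 9/√42 = 1.3887
t = (x̄ - μ₀)/SE = (100.76 - 104)/1.3887 = -2.3331
Critical value: t_{0.005,41} = ±2.701
p-value ≈ 0.0246
Decision: fail to reject H₀

Answer: t = -2.3331, fail to reject H₀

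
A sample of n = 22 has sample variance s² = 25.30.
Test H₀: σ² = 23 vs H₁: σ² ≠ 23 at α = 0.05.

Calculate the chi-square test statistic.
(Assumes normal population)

Answer: χ² = 23.1000, fail to reject H₀

Derivation:
df = n - 1 = 21
χ² = (n-1)s²/σ₀² = 21×25.30/23 = 23.1000
Critical values: χ²_{0.975,21} = 10.283, χ²_{0.025,21} = 35.479
Rejection region: χ² < 10.283 or χ² > 35.479
Decision: fail to reject H₀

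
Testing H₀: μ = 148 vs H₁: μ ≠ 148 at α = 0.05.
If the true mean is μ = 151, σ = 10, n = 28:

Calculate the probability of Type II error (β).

Answer: β ≈ 0.6450

Derivation:
SE = σ/√n = 10/√28 = 1.8898
Critical values: μ₀ ± z_0.025×SE = 148 ± 1.960×1.8898
Acceptance region: (144.2960, 151.7040)
Under H₁ (μ = 151): z_high = (151.7040 - 151)/1.8898 = 0.3725, z_low = (144.2960 - 151)/1.8898 = -3.5475
β = P(not reject | H₁) = Φ(0.3725) - Φ(-3.5475) ≈ 0.6450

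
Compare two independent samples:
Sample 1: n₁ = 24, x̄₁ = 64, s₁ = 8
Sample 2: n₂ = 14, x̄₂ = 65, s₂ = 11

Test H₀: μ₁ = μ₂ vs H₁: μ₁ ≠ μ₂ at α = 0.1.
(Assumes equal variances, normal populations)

Pooled variance: s²_p = [23×8² + 13×11²]/(36) = 84.5833
s_p = 9.1969
SE = s_p×√(1/n₁ + 1/n₂) = 9.1969×√(1/24 + 1/14) = 3.0929
t = (x̄₁ - x̄₂)/SE = (64 - 65)/3.0929 = -0.3233
df = 36, t-critical = ±1.688
Decision: fail to reject H₀

Answer: t = -0.3233, fail to reject H₀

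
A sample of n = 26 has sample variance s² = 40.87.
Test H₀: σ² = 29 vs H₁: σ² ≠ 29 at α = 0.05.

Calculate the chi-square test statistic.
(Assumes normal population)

df = n - 1 = 25
χ² = (n-1)s²/σ₀² = 25×40.87/29 = 35.2328
Critical values: χ²_{0.975,25} = 13.120, χ²_{0.025,25} = 40.646
Rejection region: χ² < 13.120 or χ² > 40.646
Decision: fail to reject H₀

Answer: χ² = 35.2328, fail to reject H₀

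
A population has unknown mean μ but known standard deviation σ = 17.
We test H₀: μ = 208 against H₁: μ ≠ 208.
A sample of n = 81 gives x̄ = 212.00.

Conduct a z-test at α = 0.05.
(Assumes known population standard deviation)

Standard error: SE = σ/√n = 17/√81 = 1.8889
z-statistic: z = (x̄ - μ₀)/SE = (212.00 - 208)/1.8889 = 2.1176
Critical value: ±1.960
p-value = 0.0342
Decision: reject H₀

Answer: z = 2.1176, reject H₀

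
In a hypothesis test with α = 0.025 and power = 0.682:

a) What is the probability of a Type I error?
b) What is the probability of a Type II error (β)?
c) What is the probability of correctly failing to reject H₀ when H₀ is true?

a) Type I error probability = α = 0.025
b) Power = P(reject H₀ | H₁ true) = 1 - β = 0.682, so Type II error probability = β = 1 - Power = 0.318
c) P(fail to reject H₀ | H₀ true) = 1 - α = 0.975

Answer: a) 0.025, b) 0.318, c) 0.975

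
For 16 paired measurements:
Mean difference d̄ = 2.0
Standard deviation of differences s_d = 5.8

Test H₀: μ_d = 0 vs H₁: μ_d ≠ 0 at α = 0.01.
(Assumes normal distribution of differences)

Answer: t = 1.3793, fail to reject H₀

Derivation:
df = n - 1 = 15
SE = s_d/√n = 5.8/√16 = 1.4500
t = d̄/SE = 2.0/1.4500 = 1.3793
Critical value: t_{0.005,15} = ±2.947
p-value ≈ 0.1880
Decision: fail to reject H₀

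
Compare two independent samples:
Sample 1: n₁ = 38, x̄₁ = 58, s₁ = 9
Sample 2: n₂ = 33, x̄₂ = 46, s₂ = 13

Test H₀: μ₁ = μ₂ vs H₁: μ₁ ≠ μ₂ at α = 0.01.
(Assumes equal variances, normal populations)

Pooled variance: s²_p = [37×9² + 32×13²]/(69) = 121.8116
s_p = 11.0368
SE = s_p×√(1/n₁ + 1/n₂) = 11.0368×√(1/38 + 1/33) = 2.6262
t = (x̄₁ - x̄₂)/SE = (58 - 46)/2.6262 = 4.5693
df = 69, t-critical = ±2.649
Decision: reject H₀

Answer: t = 4.5693, reject H₀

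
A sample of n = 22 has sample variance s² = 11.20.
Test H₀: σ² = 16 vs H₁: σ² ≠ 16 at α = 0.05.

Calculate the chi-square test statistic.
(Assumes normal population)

Answer: χ² = 14.7000, fail to reject H₀

Derivation:
df = n - 1 = 21
χ² = (n-1)s²/σ₀² = 21×11.20/16 = 14.7000
Critical values: χ²_{0.975,21} = 10.283, χ²_{0.025,21} = 35.479
Rejection region: χ² < 10.283 or χ² > 35.479
Decision: fail to reject H₀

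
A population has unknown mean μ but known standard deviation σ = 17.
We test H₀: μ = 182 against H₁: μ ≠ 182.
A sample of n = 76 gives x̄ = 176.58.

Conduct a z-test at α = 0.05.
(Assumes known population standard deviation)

Answer: z = -2.7795, reject H₀

Derivation:
Standard error: SE = σ/√n = 17/√76 = 1.9500
z-statistic: z = (x̄ - μ₀)/SE = (176.58 - 182)/1.9500 = -2.7795
Critical value: ±1.960
p-value = 0.0054
Decision: reject H₀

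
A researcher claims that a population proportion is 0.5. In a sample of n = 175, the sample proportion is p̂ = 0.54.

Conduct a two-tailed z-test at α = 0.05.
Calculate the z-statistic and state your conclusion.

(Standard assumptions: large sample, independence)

H₀: p = 0.5, H₁: p ≠ 0.5
Standard error: SE = √(p₀(1-p₀)/n) = √(0.5×0.5/175) = 0.037796
z-statistic: z = (p̂ - p₀)/SE = (0.54 - 0.5)/0.037796 = 1.0583
Critical value: z_0.025 = ±1.960
p-value = 0.2899
Decision: fail to reject H₀ at α = 0.05

Answer: z = 1.0583, fail to reject H₀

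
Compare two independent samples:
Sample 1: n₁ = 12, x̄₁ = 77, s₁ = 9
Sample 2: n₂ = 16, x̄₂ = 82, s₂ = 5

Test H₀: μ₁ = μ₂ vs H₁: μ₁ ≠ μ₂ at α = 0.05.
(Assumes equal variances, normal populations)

Pooled variance: s²_p = [11×9² + 15×5²]/(26) = 48.6923
s_p = 6.9780
SE = s_p×√(1/n₁ + 1/n₂) = 6.9780×√(1/12 + 1/16) = 2.6648
t = (x̄₁ - x̄₂)/SE = (77 - 82)/2.6648 = -1.8763
df = 26, t-critical = ±2.056
Decision: fail to reject H₀

Answer: t = -1.8763, fail to reject H₀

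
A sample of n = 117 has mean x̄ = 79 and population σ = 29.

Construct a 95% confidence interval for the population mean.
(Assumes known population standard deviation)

Answer: (73.7450, 84.2550)

Derivation:
Confidence level: 95%, α = 0.05
z_0.025 = 1.960
SE = σ/√n = 29/√117 = 2.6811
Margin of error = 1.960 × 2.6811 = 5.2550
CI: x̄ ± margin = 79 ± 5.2550
CI: (73.7450, 84.2550)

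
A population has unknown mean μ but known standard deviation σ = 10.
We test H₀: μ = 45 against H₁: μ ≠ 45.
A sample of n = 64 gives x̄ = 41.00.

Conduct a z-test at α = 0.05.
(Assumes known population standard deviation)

Answer: z = -3.2000, reject H₀

Derivation:
Standard error: SE = σ/√n = 10/√64 = 1.2500
z-statistic: z = (x̄ - μ₀)/SE = (41.00 - 45)/1.2500 = -3.2000
Critical value: ±1.960
p-value = 0.0014
Decision: reject H₀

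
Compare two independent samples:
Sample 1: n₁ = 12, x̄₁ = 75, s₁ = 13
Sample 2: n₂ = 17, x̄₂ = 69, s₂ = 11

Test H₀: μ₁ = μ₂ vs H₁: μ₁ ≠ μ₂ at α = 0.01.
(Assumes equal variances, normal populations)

Pooled variance: s²_p = [11×13² + 16×11²]/(27) = 140.5556
s_p = 11.8556
SE = s_p×√(1/n₁ + 1/n₂) = 11.8556×√(1/12 + 1/17) = 4.4700
t = (x̄₁ - x̄₂)/SE = (75 - 69)/4.4700 = 1.3423
df = 27, t-critical = ±2.771
Decision: fail to reject H₀

Answer: t = 1.3423, fail to reject H₀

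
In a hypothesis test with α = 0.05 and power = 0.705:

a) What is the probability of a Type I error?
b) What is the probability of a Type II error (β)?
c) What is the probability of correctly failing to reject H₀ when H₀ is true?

a) Type I error probability = α = 0.05
b) Power = P(reject H₀ | H₁ true) = 1 - β = 0.705, so Type II error probability = β = 1 - Power = 0.295
c) P(fail to reject H₀ | H₀ true) = 1 - α = 0.95

Answer: a) 0.05, b) 0.295, c) 0.95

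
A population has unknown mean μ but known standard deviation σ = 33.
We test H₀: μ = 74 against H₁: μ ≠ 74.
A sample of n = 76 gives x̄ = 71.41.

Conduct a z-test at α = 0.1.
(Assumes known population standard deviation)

Standard error: SE = σ/√n = 33/√76 = 3.7854
z-statistic: z = (x̄ - μ₀)/SE = (71.41 - 74)/3.7854 = -0.6842
Critical value: ±1.645
p-value = 0.4938
Decision: fail to reject H₀

Answer: z = -0.6842, fail to reject H₀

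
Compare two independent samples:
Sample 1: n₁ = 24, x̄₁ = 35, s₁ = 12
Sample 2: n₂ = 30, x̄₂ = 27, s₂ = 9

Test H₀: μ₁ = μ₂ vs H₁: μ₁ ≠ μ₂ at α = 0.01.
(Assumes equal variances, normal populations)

Answer: t = 2.7997, reject H₀

Derivation:
Pooled variance: s²_p = [23×12² + 29×9²]/(52) = 108.8654
s_p = 10.4339
SE = s_p×√(1/n₁ + 1/n₂) = 10.4339×√(1/24 + 1/30) = 2.8574
t = (x̄₁ - x̄₂)/SE = (35 - 27)/2.8574 = 2.7997
df = 52, t-critical = ±2.674
Decision: reject H₀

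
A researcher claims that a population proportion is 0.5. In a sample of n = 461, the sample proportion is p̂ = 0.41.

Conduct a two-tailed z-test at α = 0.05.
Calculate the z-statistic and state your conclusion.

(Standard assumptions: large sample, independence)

Answer: z = -3.8648, reject H₀

Derivation:
H₀: p = 0.5, H₁: p ≠ 0.5
Standard error: SE = √(p₀(1-p₀)/n) = √(0.5×0.5/461) = 0.023287
z-statistic: z = (p̂ - p₀)/SE = (0.41 - 0.5)/0.023287 = -3.8648
Critical value: z_0.025 = ±1.960
p-value = 0.0001
Decision: reject H₀ at α = 0.05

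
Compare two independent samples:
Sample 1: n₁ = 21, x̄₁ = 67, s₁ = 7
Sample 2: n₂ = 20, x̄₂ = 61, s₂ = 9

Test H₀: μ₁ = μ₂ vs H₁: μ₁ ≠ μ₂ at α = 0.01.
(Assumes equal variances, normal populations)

Answer: t = 2.3895, fail to reject H₀

Derivation:
Pooled variance: s²_p = [20×7² + 19×9²]/(39) = 64.5897
s_p = 8.0368
SE = s_p×√(1/n₁ + 1/n₂) = 8.0368×√(1/21 + 1/20) = 2.5110
t = (x̄₁ - x̄₂)/SE = (67 - 61)/2.5110 = 2.3895
df = 39, t-critical = ±2.708
Decision: fail to reject H₀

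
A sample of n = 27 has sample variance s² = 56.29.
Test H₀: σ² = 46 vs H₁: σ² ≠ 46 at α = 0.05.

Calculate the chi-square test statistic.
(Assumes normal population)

Answer: χ² = 31.8161, fail to reject H₀

Derivation:
df = n - 1 = 26
χ² = (n-1)s²/σ₀² = 26×56.29/46 = 31.8161
Critical values: χ²_{0.975,26} = 13.844, χ²_{0.025,26} = 41.923
Rejection region: χ² < 13.844 or χ² > 41.923
Decision: fail to reject H₀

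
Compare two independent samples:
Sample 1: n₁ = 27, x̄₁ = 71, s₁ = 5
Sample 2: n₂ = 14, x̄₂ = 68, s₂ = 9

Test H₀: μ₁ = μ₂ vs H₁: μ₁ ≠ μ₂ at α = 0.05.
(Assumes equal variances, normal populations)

Answer: t = 1.3785, fail to reject H₀

Derivation:
Pooled variance: s²_p = [26×5² + 13×9²]/(39) = 43.6667
s_p = 6.6081
SE = s_p×√(1/n₁ + 1/n₂) = 6.6081×√(1/27 + 1/14) = 2.1763
t = (x̄₁ - x̄₂)/SE = (71 - 68)/2.1763 = 1.3785
df = 39, t-critical = ±2.023
Decision: fail to reject H₀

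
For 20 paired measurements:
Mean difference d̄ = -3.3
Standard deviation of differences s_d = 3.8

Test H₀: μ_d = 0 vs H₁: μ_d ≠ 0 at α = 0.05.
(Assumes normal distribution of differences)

Answer: t = -3.8837, reject H₀

Derivation:
df = n - 1 = 19
SE = s_d/√n = 3.8/√20 = 0.8497
t = d̄/SE = -3.3/0.8497 = -3.8837
Critical value: t_{0.025,19} = ±2.093
p-value ≈ 0.0010
Decision: reject H₀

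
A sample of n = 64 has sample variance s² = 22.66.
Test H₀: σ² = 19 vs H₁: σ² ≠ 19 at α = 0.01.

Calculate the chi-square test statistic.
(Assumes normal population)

Answer: χ² = 75.1358, fail to reject H₀

Derivation:
df = n - 1 = 63
χ² = (n-1)s²/σ₀² = 63×22.66/19 = 75.1358
Critical values: χ²_{0.995,63} = 37.838, χ²_{0.005,63} = 95.649
Rejection region: χ² < 37.838 or χ² > 95.649
Decision: fail to reject H₀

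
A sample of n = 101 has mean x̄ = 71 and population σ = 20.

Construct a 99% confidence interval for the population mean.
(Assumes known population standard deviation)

Answer: (65.8735, 76.1265)

Derivation:
Confidence level: 99%, α = 0.01
z_0.005 = 2.576
SE = σ/√n = 20/√101 = 1.9901
Margin of error = 2.576 × 1.9901 = 5.1265
CI: x̄ ± margin = 71 ± 5.1265
CI: (65.8735, 76.1265)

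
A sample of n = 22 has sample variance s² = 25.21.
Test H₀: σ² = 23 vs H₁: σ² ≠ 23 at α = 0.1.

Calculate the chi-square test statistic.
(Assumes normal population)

df = n - 1 = 21
χ² = (n-1)s²/σ₀² = 21×25.21/23 = 23.0178
Critical values: χ²_{0.95,21} = 11.591, χ²_{0.05,21} = 32.671
Rejection region: χ² < 11.591 or χ² > 32.671
Decision: fail to reject H₀

Answer: χ² = 23.0178, fail to reject H₀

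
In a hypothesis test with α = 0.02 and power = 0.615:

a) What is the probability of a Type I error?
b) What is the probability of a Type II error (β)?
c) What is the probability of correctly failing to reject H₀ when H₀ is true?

Answer: a) 0.02, b) 0.385, c) 0.98

Derivation:
a) Type I error probability = α = 0.02
b) Power = P(reject H₀ | H₁ true) = 1 - β = 0.615, so Type II error probability = β = 1 - Power = 0.385
c) P(fail to reject H₀ | H₀ true) = 1 - α = 0.98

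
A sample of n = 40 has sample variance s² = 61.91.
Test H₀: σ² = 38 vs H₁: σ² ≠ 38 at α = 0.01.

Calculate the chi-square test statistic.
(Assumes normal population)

Answer: χ² = 63.5392, fail to reject H₀

Derivation:
df = n - 1 = 39
χ² = (n-1)s²/σ₀² = 39×61.91/38 = 63.5392
Critical values: χ²_{0.995,39} = 19.996, χ²_{0.005,39} = 65.476
Rejection region: χ² < 19.996 or χ² > 65.476
Decision: fail to reject H₀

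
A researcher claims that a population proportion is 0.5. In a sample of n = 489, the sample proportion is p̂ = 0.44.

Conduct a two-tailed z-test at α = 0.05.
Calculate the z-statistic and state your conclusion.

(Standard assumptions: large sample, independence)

H₀: p = 0.5, H₁: p ≠ 0.5
Standard error: SE = √(p₀(1-p₀)/n) = √(0.5×0.5/489) = 0.022611
z-statistic: z = (p̂ - p₀)/SE = (0.44 - 0.5)/0.022611 = -2.6536
Critical value: z_0.025 = ±1.960
p-value = 0.0080
Decision: reject H₀ at α = 0.05

Answer: z = -2.6536, reject H₀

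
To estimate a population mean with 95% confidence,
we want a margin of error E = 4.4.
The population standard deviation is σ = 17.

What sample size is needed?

Answer: n = 58

Derivation:
z_0.025 = 1.960
n = (z×σ/E)² = (1.960×17/4.4)²
n = 57.3462
Round up: n = 58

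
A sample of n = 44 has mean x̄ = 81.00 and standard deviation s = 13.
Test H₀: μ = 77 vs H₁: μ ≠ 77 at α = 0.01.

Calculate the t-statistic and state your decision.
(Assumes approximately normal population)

df = n - 1 = 43
SE = s/√n = 13/√44 = 1.9598
t = (x̄ - μ₀)/SE = (81.00 - 77)/1.9598 = 2.0410
Critical value: t_{0.005,43} = ±2.695
p-value ≈ 0.0474
Decision: fail to reject H₀

Answer: t = 2.0410, fail to reject H₀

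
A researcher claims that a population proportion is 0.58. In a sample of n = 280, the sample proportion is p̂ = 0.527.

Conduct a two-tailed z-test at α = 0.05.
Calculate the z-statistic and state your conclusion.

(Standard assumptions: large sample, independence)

H₀: p = 0.58, H₁: p ≠ 0.58
Standard error: SE = √(p₀(1-p₀)/n) = √(0.58×0.42/280) = 0.029496
z-statistic: z = (p̂ - p₀)/SE = (0.527 - 0.58)/0.029496 = -1.7969
Critical value: z_0.025 = ±1.960
p-value = 0.0724
Decision: fail to reject H₀ at α = 0.05

Answer: z = -1.7969, fail to reject H₀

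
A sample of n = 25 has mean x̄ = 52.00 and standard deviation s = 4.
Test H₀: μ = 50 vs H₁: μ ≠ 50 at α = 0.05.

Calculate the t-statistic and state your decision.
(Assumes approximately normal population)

df = n - 1 = 24
SE = s/√n = 4/√25 = 0.8000
t = (x̄ - μ₀)/SE = (52.00 - 50)/0.8000 = 2.5000
Critical value: t_{0.025,24} = ±2.064
p-value ≈ 0.0197
Decision: reject H₀

Answer: t = 2.5000, reject H₀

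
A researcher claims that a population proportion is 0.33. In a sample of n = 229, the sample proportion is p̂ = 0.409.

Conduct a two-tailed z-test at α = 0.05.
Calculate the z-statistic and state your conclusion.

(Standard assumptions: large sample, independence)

H₀: p = 0.33, H₁: p ≠ 0.33
Standard error: SE = √(p₀(1-p₀)/n) = √(0.33×0.67/229) = 0.031073
z-statistic: z = (p̂ - p₀)/SE = (0.409 - 0.33)/0.031073 = 2.5424
Critical value: z_0.025 = ±1.960
p-value = 0.0110
Decision: reject H₀ at α = 0.05

Answer: z = 2.5424, reject H₀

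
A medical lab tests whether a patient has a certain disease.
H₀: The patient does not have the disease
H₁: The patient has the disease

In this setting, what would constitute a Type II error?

Type I error (α): Rejecting H₀ when H₀ is true
Type II error (β): Failing to reject H₀ when H₁ is true

Answer: Failing to diagnose a patient who actually has the disease (false negative)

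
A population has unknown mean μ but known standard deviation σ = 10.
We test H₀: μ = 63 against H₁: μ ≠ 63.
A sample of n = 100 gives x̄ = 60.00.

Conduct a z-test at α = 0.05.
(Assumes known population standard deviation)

Answer: z = -3.0000, reject H₀

Derivation:
Standard error: SE = σ/√n = 10/√100 = 1.0000
z-statistic: z = (x̄ - μ₀)/SE = (60.00 - 63)/1.0000 = -3.0000
Critical value: ±1.960
p-value = 0.0027
Decision: reject H₀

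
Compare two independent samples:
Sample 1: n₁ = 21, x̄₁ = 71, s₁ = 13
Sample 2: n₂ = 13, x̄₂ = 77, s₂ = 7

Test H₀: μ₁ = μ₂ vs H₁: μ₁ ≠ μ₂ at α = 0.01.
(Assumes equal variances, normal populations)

Pooled variance: s²_p = [20×13² + 12×7²]/(32) = 124.0000
s_p = 11.1355
SE = s_p×√(1/n₁ + 1/n₂) = 11.1355×√(1/21 + 1/13) = 3.9298
t = (x̄₁ - x̄₂)/SE = (71 - 77)/3.9298 = -1.5268
df = 32, t-critical = ±2.738
Decision: fail to reject H₀

Answer: t = -1.5268, fail to reject H₀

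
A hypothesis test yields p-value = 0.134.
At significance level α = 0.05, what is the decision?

Compare p-value to α:
0.134 ≥ 0.05
Decision: fail to reject H₀

Answer: fail to reject H₀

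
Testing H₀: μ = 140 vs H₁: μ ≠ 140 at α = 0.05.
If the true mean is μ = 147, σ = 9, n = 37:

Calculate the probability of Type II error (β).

Answer: β ≈ 0.0028

Derivation:
SE = σ/√n = 9/√37 = 1.4796
Critical values: μ₀ ± z_0.025×SE = 140 ± 1.960×1.4796
Acceptance region: (137.1000, 142.9000)
Under H₁ (μ = 147): z_high = (142.9000 - 147)/1.4796 = -2.7710, z_low = (137.1000 - 147)/1.4796 = -6.6910
β = P(not reject | H₁) = Φ(-2.7710) - Φ(-6.6910) ≈ 0.0028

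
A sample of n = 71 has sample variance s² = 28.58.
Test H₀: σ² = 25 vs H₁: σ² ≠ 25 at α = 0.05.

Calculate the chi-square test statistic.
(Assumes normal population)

df = n - 1 = 70
χ² = (n-1)s²/σ₀² = 70×28.58/25 = 80.0240
Critical values: χ²_{0.975,70} = 48.758, χ²_{0.025,70} = 95.023
Rejection region: χ² < 48.758 or χ² > 95.023
Decision: fail to reject H₀

Answer: χ² = 80.0240, fail to reject H₀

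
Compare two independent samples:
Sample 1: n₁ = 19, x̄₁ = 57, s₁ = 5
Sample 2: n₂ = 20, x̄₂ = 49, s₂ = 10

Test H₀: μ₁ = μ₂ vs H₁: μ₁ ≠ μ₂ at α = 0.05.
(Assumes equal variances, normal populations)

Pooled variance: s²_p = [18×5² + 19×10²]/(37) = 63.5135
s_p = 7.9695
SE = s_p×√(1/n₁ + 1/n₂) = 7.9695×√(1/19 + 1/20) = 2.5531
t = (x̄₁ - x̄₂)/SE = (57 - 49)/2.5531 = 3.1334
df = 37, t-critical = ±2.026
Decision: reject H₀

Answer: t = 3.1334, reject H₀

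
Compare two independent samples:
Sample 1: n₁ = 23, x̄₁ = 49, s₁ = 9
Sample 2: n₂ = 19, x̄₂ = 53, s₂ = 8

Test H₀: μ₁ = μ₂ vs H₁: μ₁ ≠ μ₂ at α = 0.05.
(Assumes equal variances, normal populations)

Answer: t = -1.5065, fail to reject H₀

Derivation:
Pooled variance: s²_p = [22×9² + 18×8²]/(40) = 73.3500
s_p = 8.5645
SE = s_p×√(1/n₁ + 1/n₂) = 8.5645×√(1/23 + 1/19) = 2.6551
t = (x̄₁ - x̄₂)/SE = (49 - 53)/2.6551 = -1.5065
df = 40, t-critical = ±2.021
Decision: fail to reject H₀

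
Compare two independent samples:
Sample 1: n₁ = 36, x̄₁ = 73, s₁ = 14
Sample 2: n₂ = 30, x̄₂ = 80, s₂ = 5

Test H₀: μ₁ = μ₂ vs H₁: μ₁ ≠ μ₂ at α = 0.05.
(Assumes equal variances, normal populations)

Pooled variance: s²_p = [35×14² + 29×5²]/(64) = 118.5156
s_p = 10.8865
SE = s_p×√(1/n₁ + 1/n₂) = 10.8865×√(1/36 + 1/30) = 2.6912
t = (x̄₁ - x̄₂)/SE = (73 - 80)/2.6912 = -2.6011
df = 64, t-critical = ±1.998
Decision: reject H₀

Answer: t = -2.6011, reject H₀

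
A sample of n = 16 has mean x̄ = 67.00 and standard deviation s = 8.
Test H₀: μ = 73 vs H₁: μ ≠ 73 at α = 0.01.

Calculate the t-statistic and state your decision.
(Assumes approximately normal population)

Answer: t = -3.0000, reject H₀

Derivation:
df = n - 1 = 15
SE = s/√n = 8/√16 = 2.0000
t = (x̄ - μ₀)/SE = (67.00 - 73)/2.0000 = -3.0000
Critical value: t_{0.005,15} = ±2.947
p-value ≈ 0.0090
Decision: reject H₀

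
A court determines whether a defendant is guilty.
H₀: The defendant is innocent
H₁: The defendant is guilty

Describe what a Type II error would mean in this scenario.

Answer: Acquitting a guilty person

Derivation:
A Type I error (probability α) occurs when we reject a true H₀.
A Type II error (probability β) occurs when we fail to reject a false H₀.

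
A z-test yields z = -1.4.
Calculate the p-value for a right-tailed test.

For z = -1.4:
p = P(Z > -1.4) = 1 - Φ(-1.4) = 0.9192

Answer: p-value ≈ 0.9192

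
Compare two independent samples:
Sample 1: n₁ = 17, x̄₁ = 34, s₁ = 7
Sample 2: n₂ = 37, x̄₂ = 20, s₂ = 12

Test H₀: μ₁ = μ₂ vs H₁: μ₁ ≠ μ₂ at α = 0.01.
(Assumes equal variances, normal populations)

Answer: t = 4.4602, reject H₀

Derivation:
Pooled variance: s²_p = [16×7² + 36×12²]/(52) = 114.7692
s_p = 10.7130
SE = s_p×√(1/n₁ + 1/n₂) = 10.7130×√(1/17 + 1/37) = 3.1389
t = (x̄₁ - x̄₂)/SE = (34 - 20)/3.1389 = 4.4602
df = 52, t-critical = ±2.674
Decision: reject H₀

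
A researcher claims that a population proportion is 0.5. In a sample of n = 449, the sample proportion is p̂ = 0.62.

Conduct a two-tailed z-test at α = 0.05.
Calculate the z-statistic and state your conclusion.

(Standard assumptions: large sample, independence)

H₀: p = 0.5, H₁: p ≠ 0.5
Standard error: SE = √(p₀(1-p₀)/n) = √(0.5×0.5/449) = 0.023596
z-statistic: z = (p̂ - p₀)/SE = (0.62 - 0.5)/0.023596 = 5.0856
Critical value: z_0.025 = ±1.960
p-value < 0.0001
Decision: reject H₀ at α = 0.05

Answer: z = 5.0856, reject H₀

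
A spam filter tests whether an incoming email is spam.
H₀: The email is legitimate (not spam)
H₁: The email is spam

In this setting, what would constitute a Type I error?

Answer: Marking a legitimate email as spam

Derivation:
A Type I error (probability α) occurs when we reject a true H₀.
A Type II error (probability β) occurs when we fail to reject a false H₀.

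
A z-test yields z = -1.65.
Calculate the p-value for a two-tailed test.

Answer: p-value ≈ 0.0989

Derivation:
For z = -1.65:
p = 2×P(Z > |-1.65|) = 2×(1 - Φ(1.65)) = 0.0989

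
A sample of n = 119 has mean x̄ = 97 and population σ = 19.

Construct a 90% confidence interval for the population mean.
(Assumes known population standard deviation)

Confidence level: 90%, α = 0.1
z_0.05 = 1.645
SE = σ/√n = 19/√119 = 1.7417
Margin of error = 1.645 × 1.7417 = 2.8651
CI: x̄ ± margin = 97 ± 2.8651
CI: (94.1349, 99.8651)

Answer: (94.1349, 99.8651)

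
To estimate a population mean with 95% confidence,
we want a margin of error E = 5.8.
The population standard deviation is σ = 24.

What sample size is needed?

Answer: n = 66

Derivation:
z_0.025 = 1.960
n = (z×σ/E)² = (1.960×24/5.8)²
n = 65.7777
Round up: n = 66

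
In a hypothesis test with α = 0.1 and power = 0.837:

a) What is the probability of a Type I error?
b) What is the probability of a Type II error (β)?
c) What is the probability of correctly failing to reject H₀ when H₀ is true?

a) Type I error probability = α = 0.1
b) Power = P(reject H₀ | H₁ true) = 1 - β = 0.837, so Type II error probability = β = 1 - Power = 0.163
c) P(fail to reject H₀ | H₀ true) = 1 - α = 0.9

Answer: a) 0.1, b) 0.163, c) 0.9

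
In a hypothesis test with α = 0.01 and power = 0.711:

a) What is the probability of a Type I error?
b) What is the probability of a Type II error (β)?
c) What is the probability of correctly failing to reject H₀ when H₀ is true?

a) Type I error probability = α = 0.01
b) Power = P(reject H₀ | H₁ true) = 1 - β = 0.711, so Type II error probability = β = 1 - Power = 0.289
c) P(fail to reject H₀ | H₀ true) = 1 - α = 0.99

Answer: a) 0.01, b) 0.289, c) 0.99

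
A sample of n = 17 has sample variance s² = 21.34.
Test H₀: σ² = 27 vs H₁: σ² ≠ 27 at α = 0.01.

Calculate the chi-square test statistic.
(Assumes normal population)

df = n - 1 = 16
χ² = (n-1)s²/σ₀² = 16×21.34/27 = 12.6459
Critical values: χ²_{0.995,16} = 5.142, χ²_{0.005,16} = 34.267
Rejection region: χ² < 5.142 or χ² > 34.267
Decision: fail to reject H₀

Answer: χ² = 12.6459, fail to reject H₀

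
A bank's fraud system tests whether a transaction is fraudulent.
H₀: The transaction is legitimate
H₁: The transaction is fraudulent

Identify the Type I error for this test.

A Type I error (probability α) occurs when we reject a true H₀.
A Type II error (probability β) occurs when we fail to reject a false H₀.

Answer: Blocking a legitimate transaction as fraud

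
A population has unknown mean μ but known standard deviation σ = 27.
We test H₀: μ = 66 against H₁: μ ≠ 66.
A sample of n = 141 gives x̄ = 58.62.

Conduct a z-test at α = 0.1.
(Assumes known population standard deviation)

Answer: z = -3.2457, reject H₀

Derivation:
Standard error: SE = σ/√n = 27/√141 = 2.2738
z-statistic: z = (x̄ - μ₀)/SE = (58.62 - 66)/2.2738 = -3.2457
Critical value: ±1.645
p-value = 0.0012
Decision: reject H₀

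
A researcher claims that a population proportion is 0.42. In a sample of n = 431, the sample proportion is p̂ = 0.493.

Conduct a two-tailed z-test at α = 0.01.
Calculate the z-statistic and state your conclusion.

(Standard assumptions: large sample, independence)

H₀: p = 0.42, H₁: p ≠ 0.42
Standard error: SE = √(p₀(1-p₀)/n) = √(0.42×0.58/431) = 0.023774
z-statistic: z = (p̂ - p₀)/SE = (0.493 - 0.42)/0.023774 = 3.0706
Critical value: z_0.005 = ±2.576
p-value = 0.0021
Decision: reject H₀ at α = 0.01

Answer: z = 3.0706, reject H₀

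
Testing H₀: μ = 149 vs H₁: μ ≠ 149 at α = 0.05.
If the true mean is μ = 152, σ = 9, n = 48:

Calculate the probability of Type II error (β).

SE = σ/√n = 9/√48 = 1.2990
Critical values: μ₀ ± z_0.025×SE = 149 ± 1.960×1.2990
Acceptance region: (146.4540, 151.5460)
Under H₁ (μ = 152): z_high = (151.5460 - 152)/1.2990 = -0.3495, z_low = (146.4540 - 152)/1.2990 = -4.2694
β = P(not reject | H₁) = Φ(-0.3495) - Φ(-4.2694) ≈ 0.3633

Answer: β ≈ 0.3633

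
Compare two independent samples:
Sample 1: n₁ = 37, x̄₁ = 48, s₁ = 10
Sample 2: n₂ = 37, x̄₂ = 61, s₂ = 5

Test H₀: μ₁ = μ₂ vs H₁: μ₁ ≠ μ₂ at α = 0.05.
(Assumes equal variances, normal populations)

Pooled variance: s²_p = [36×10² + 36×5²]/(72) = 62.5000
s_p = 7.9057
SE = s_p×√(1/n₁ + 1/n₂) = 7.9057×√(1/37 + 1/37) = 1.8380
t = (x̄₁ - x̄₂)/SE = (48 - 61)/1.8380 = -7.0729
df = 72, t-critical = ±1.993
Decision: reject H₀

Answer: t = -7.0729, reject H₀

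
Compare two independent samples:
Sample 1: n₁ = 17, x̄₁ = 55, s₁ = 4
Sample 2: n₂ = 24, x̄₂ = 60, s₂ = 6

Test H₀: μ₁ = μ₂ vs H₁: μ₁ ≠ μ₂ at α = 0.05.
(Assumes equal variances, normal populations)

Answer: t = -2.9917, reject H₀

Derivation:
Pooled variance: s²_p = [16×4² + 23×6²]/(39) = 27.7949
s_p = 5.2721
SE = s_p×√(1/n₁ + 1/n₂) = 5.2721×√(1/17 + 1/24) = 1.6713
t = (x̄₁ - x̄₂)/SE = (55 - 60)/1.6713 = -2.9917
df = 39, t-critical = ±2.023
Decision: reject H₀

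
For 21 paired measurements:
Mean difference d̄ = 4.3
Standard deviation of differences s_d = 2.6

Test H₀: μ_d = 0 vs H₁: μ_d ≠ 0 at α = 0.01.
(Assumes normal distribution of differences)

df = n - 1 = 20
SE = s_d/√n = 2.6/√21 = 0.5674
t = d̄/SE = 4.3/0.5674 = 7.5784
Critical value: t_{0.005,20} = ±2.845
p-value < 0.0001
Decision: reject H₀

Answer: t = 7.5784, reject H₀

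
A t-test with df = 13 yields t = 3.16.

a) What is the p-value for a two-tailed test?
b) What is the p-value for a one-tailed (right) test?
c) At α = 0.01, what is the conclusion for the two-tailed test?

Answer: a) 0.0075, b) 0.0038, c) reject H₀

Derivation:
Using t-distribution with df = 13:
a) Two-tailed: p = 2×P(T > 3.16) = 0.0075
b) One-tailed: p = P(T > 3.16) = 0.0038
c) 0.0075 < 0.01, reject H₀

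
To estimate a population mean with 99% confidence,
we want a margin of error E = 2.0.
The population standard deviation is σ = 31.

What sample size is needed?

Answer: n = 1595

Derivation:
z_0.005 = 2.576
n = (z×σ/E)² = (2.576×31/2.0)²
n = 1594.2452
Round up: n = 1595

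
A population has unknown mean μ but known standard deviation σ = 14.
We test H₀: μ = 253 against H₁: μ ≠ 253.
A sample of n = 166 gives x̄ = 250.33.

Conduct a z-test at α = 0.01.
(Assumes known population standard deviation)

Standard error: SE = σ/√n = 14/√166 = 1.0866
z-statistic: z = (x̄ - μ₀)/SE = (250.33 - 253)/1.0866 = -2.4572
Critical value: ±2.576
p-value = 0.0140
Decision: fail to reject H₀

Answer: z = -2.4572, fail to reject H₀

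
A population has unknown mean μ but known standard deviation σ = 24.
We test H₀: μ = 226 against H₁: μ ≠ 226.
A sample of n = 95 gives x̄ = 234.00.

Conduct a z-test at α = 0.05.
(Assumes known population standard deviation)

Standard error: SE = σ/√n = 24/√95 = 2.4623
z-statistic: z = (x̄ - μ₀)/SE = (234.00 - 226)/2.4623 = 3.2490
Critical value: ±1.960
p-value = 0.0012
Decision: reject H₀

Answer: z = 3.2490, reject H₀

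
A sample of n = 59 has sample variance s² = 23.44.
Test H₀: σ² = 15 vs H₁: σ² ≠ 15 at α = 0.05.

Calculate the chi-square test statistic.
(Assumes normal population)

df = n - 1 = 58
χ² = (n-1)s²/σ₀² = 58×23.44/15 = 90.6347
Critical values: χ²_{0.975,58} = 38.844, χ²_{0.025,58} = 80.936
Rejection region: χ² < 38.844 or χ² > 80.936
Decision: reject H₀

Answer: χ² = 90.6347, reject H₀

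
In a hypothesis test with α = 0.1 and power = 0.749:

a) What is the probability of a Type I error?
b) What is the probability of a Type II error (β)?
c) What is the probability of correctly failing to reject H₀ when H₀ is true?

a) Type I error probability = α = 0.1
b) Power = P(reject H₀ | H₁ true) = 1 - β = 0.749, so Type II error probability = β = 1 - Power = 0.251
c) P(fail to reject H₀ | H₀ true) = 1 - α = 0.9

Answer: a) 0.1, b) 0.251, c) 0.9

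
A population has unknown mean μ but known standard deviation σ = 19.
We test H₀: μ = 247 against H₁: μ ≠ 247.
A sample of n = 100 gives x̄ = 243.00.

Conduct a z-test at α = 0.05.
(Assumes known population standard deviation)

Standard error: SE = σ/√n = 19/√100 = 1.9000
z-statistic: z = (x̄ - μ₀)/SE = (243.00 - 247)/1.9000 = -2.1053
Critical value: ±1.960
p-value = 0.0353
Decision: reject H₀

Answer: z = -2.1053, reject H₀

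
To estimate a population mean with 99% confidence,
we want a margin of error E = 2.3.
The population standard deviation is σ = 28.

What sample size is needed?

z_0.005 = 2.576
n = (z×σ/E)² = (2.576×28/2.3)²
n = 983.4496
Round up: n = 984

Answer: n = 984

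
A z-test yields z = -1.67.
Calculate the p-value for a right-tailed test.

Answer: p-value ≈ 0.9525

Derivation:
For z = -1.67:
p = P(Z > -1.67) = 1 - Φ(-1.67) = 0.9525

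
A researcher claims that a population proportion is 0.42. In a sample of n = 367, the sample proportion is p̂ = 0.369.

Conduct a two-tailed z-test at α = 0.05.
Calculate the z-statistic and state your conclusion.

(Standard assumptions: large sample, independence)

H₀: p = 0.42, H₁: p ≠ 0.42
Standard error: SE = √(p₀(1-p₀)/n) = √(0.42×0.58/367) = 0.025764
z-statistic: z = (p̂ - p₀)/SE = (0.369 - 0.42)/0.025764 = -1.9795
Critical value: z_0.025 = ±1.960
p-value = 0.0478
Decision: reject H₀ at α = 0.05

Answer: z = -1.9795, reject H₀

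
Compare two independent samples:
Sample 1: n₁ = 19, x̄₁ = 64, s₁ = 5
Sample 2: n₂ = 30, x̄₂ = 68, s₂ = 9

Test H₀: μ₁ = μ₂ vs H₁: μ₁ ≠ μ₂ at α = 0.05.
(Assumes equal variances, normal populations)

Answer: t = -1.7679, fail to reject H₀

Derivation:
Pooled variance: s²_p = [18×5² + 29×9²]/(47) = 59.5532
s_p = 7.7171
SE = s_p×√(1/n₁ + 1/n₂) = 7.7171×√(1/19 + 1/30) = 2.2626
t = (x̄₁ - x̄₂)/SE = (64 - 68)/2.2626 = -1.7679
df = 47, t-critical = ±2.012
Decision: fail to reject H₀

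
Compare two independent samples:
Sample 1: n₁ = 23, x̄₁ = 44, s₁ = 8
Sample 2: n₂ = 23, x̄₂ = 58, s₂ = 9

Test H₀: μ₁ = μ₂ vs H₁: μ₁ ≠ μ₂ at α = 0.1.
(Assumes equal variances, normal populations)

Pooled variance: s²_p = [22×8² + 22×9²]/(44) = 72.5000
s_p = 8.5147
SE = s_p×√(1/n₁ + 1/n₂) = 8.5147×√(1/23 + 1/23) = 2.5108
t = (x̄₁ - x̄₂)/SE = (44 - 58)/2.5108 = -5.5759
df = 44, t-critical = ±1.680
Decision: reject H₀

Answer: t = -5.5759, reject H₀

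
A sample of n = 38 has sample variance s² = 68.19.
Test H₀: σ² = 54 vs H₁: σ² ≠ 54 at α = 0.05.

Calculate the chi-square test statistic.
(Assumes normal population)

df = n - 1 = 37
χ² = (n-1)s²/σ₀² = 37×68.19/54 = 46.7228
Critical values: χ²_{0.975,37} = 22.106, χ²_{0.025,37} = 55.668
Rejection region: χ² < 22.106 or χ² > 55.668
Decision: fail to reject H₀

Answer: χ² = 46.7228, fail to reject H₀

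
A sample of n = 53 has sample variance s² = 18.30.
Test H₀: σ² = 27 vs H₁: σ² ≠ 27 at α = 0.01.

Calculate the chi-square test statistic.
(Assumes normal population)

df = n - 1 = 52
χ² = (n-1)s²/σ₀² = 52×18.30/27 = 35.2444
Critical values: χ²_{0.995,52} = 29.481, χ²_{0.005,52} = 82.001
Rejection region: χ² < 29.481 or χ² > 82.001
Decision: fail to reject H₀

Answer: χ² = 35.2444, fail to reject H₀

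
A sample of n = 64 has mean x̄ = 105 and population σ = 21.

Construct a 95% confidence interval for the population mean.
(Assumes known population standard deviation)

Confidence level: 95%, α = 0.05
z_0.025 = 1.960
SE = σ/√n = 21/√64 = 2.6250
Margin of error = 1.960 × 2.6250 = 5.1450
CI: x̄ ± margin = 105 ± 5.1450
CI: (99.8550, 110.1450)

Answer: (99.8550, 110.1450)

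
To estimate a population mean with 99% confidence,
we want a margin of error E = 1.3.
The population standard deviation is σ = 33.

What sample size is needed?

Answer: n = 4276

Derivation:
z_0.005 = 2.576
n = (z×σ/E)² = (2.576×33/1.3)²
n = 4275.9527
Round up: n = 4276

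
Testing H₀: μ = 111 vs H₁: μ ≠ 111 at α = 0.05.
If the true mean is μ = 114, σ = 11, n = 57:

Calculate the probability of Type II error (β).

SE = σ/√n = 11/√57 = 1.4570
Critical values: μ₀ ± z_0.025×SE = 111 ± 1.960×1.4570
Acceptance region: (108.1443, 113.8557)
Under H₁ (μ = 114): z_high = (113.8557 - 114)/1.4570 = -0.0990, z_low = (108.1443 - 114)/1.4570 = -4.0190
β = P(not reject | H₁) = Φ(-0.0990) - Φ(-4.0190) ≈ 0.4605

Answer: β ≈ 0.4605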